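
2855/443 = 6+197/443 ≈ 6.44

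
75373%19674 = 16351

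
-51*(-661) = 33711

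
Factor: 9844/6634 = 2^1*23^1*31^(-1) = 46/31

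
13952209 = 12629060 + 1323149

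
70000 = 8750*8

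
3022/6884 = 1511/3442 ≈ 0.439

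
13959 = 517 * 27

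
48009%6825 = 234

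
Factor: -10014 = -1*2^1*3^1*1669^1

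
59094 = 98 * 603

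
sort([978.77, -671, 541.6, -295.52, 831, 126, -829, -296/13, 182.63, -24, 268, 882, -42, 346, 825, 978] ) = [-829, -671, -295.52, -42, -24, -296/13, 126, 182.63, 268, 346, 541.6, 825, 831, 882, 978, 978.77] 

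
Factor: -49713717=-1*3^1*16571239^1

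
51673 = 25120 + 26553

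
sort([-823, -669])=[-823, -669]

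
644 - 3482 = -2838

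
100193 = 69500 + 30693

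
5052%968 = 212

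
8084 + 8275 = 16359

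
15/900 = 1/60 ≈ 0.0167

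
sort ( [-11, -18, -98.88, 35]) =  [-98.88, -18, -11, 35]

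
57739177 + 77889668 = 135628845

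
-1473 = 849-2322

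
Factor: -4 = -1 * 2^2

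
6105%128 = 89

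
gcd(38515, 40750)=5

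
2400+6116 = 8516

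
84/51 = 28/17 ≈ 1.65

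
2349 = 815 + 1534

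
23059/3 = 7686 + 1/3 ≈ 7686.33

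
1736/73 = 23 + 57/73 ≈ 23.78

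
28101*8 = 224808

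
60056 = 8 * 7507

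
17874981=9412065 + 8462916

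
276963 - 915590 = -638627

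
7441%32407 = 7441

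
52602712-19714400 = 32888312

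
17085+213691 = 230776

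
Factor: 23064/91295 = 2^3 * 3^1 * 5^(-1) * 19^(-1) = 24/95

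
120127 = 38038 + 82089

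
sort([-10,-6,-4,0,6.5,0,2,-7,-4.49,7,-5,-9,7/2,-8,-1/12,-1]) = [-10,-9,-8,-7,-6,-5,-4.49,-4,-1,-1/12,0,0,2,7/2,6.5,7]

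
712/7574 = 356/3787 ≈ 0.0940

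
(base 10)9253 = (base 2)10010000100101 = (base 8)22045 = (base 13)429a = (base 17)1f05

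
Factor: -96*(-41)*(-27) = -1*2^5*3^4*41^1 = -106272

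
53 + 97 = 150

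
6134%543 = 161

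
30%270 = 30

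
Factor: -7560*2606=-1*2^4*3^3*5^1*7^1*1303^1=-19701360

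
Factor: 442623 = 3^1*147541^1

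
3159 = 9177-6018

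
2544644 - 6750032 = -4205388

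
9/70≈0.129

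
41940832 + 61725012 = 103665844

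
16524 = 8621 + 7903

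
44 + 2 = 46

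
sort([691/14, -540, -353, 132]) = [-540, -353, 691/14, 132]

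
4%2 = 0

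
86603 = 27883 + 58720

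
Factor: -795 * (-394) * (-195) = -1 * 2^1 * 3^2 * 5^2 * 13^1 * 53^1 * 197^1 = -61079850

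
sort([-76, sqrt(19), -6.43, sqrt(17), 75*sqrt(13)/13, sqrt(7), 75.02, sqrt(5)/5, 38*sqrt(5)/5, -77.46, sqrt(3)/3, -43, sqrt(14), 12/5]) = [-77.46, -76, -43, -6.43, sqrt(5)/5, sqrt(3)/3, 12/5, sqrt(7), sqrt(14), sqrt(17), sqrt(19), 38*sqrt(5)/5, 75*sqrt(13)/13, 75.02]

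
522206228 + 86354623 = 608560851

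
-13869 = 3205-17074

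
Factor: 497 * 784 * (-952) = -1 * 2^7 * 7^4 * 17^1 * 71^1 = -370944896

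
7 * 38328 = 268296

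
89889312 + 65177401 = 155066713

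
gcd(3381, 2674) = 7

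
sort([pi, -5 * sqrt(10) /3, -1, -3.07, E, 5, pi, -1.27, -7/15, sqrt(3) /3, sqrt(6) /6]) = [-5 * sqrt(10) /3, -3.07, -1.27, -1, -7/15, sqrt(6) /6, sqrt(3) /3, E, pi, pi, 5]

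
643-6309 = -5666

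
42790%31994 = 10796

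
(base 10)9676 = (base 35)7vg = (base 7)40132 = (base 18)1bfa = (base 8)22714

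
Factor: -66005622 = -1 * 2^1 * 3^2 * 3666979^1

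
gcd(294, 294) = 294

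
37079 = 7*5297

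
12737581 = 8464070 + 4273511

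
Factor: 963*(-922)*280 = -1*2^4*3^2*5^1*7^1*107^1*461^1 = -248608080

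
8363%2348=1319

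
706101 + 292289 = 998390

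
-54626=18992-73618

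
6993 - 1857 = 5136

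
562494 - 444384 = 118110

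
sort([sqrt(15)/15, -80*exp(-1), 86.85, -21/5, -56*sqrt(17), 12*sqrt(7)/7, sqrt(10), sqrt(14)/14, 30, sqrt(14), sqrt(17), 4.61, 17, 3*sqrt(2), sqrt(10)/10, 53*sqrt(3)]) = [-56*sqrt(17), -80*exp(-1), -21/5, sqrt(15)/15, sqrt(14)/14, sqrt(10)/10, sqrt(10), sqrt(14), sqrt(17), 3*sqrt(2), 12*sqrt(7)/7, 4.61, 17, 30, 86.85, 53*sqrt(3)]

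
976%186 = 46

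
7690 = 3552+4138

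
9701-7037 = 2664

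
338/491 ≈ 0.688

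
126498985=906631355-780132370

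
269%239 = 30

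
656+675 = 1331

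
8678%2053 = 466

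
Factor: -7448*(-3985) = 2^3*5^1*7^2*19^1*797^1 = 29680280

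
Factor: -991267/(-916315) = 5^(-1)*37^1*73^1*367^1*183263^(-1)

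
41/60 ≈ 0.683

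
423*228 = 96444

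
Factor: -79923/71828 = -1 * 2^(-2) * 3^1 * 17957^(-1) * 26641^1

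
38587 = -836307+874894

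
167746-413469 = -245723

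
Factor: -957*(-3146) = 2^1*3^1*11^3*13^1*29^1 = 3010722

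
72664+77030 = 149694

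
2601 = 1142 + 1459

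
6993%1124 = 249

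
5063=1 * 5063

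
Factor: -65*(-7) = 5^1*7^1*13^1 = 455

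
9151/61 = 150 + 1/61 ≈ 150.02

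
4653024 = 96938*48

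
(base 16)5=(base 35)5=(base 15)5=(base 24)5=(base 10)5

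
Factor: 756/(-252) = -1*3^1 = -3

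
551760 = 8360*66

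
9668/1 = 9668 = 9668.00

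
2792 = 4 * 698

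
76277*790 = 60258830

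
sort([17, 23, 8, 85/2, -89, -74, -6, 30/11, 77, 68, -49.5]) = [-89, -74, -49.5, -6, 30/11, 8, 17, 23, 85/2, 68, 77]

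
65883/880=74 + 763/880≈74.87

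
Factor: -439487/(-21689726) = 2^(-1)*31^1*83^(-1)*193^(-1)*677^(-1)*14177^1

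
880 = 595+285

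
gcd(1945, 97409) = 1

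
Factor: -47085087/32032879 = -1*3^1*7^1*19^(-1)*99173^(-1)*131891^1 = -2769711/1884287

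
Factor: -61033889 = -1*7^1*8719127^1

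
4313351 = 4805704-492353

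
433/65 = 6 + 43/65 ≈ 6.66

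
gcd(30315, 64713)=3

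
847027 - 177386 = 669641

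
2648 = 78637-75989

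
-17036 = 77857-94893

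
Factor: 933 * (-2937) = -1 * 3^2 * 11^1 * 89^1 * 311^1 = -2740221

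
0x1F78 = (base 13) 3889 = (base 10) 8056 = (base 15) 25C1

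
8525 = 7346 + 1179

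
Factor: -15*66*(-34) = 2^2*3^2*5^1*11^1*17^1 = 33660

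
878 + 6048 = 6926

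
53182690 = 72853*730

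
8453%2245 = 1718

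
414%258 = 156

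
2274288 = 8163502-5889214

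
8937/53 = 168 + 33/53 ≈ 168.62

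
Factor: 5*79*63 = 3^2*5^1*7^1*79^1 = 24885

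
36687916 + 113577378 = 150265294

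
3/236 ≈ 0.0127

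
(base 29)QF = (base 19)229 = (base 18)26D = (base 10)769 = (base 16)301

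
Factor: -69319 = -1 * 103^1 * 673^1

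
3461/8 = 432 + 5/8 ≈ 432.63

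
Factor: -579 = -1*3^1*193^1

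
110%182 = 110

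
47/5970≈0.00787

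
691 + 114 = 805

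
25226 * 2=50452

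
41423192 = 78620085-37196893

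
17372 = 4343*4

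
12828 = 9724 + 3104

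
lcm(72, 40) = 360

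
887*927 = 822249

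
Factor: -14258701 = -1*14258701^1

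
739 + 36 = 775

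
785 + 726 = 1511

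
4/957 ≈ 0.00418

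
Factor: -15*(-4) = 2^2*3^1*5^1 = 60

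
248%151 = 97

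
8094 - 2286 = 5808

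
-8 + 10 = 2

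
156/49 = 3 + 9/49 ≈ 3.18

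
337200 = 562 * 600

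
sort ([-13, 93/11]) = [-13, 93/11]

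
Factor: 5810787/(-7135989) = -1*3^1*7^(-1)*17^1*163^1*233^1*419^(-1)*811^(-1) = -1936929/2378663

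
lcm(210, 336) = 1680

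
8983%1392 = 631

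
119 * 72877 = 8672363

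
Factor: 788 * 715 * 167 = 2^2 * 5^1 * 11^1 * 13^1 * 167^1 * 197^1 = 94091140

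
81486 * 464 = 37809504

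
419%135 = 14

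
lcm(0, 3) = 0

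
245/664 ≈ 0.369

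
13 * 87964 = 1143532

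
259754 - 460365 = -200611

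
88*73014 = 6425232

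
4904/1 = 4904 = 4904.00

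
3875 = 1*3875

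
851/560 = 1 + 291/560 ≈ 1.52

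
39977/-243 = -164 - 125/243 ≈ -164.51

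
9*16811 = 151299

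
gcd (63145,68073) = 1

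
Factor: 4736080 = 2^4*5^1*53^1*1117^1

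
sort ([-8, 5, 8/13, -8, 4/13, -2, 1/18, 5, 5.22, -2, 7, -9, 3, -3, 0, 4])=[-9, -8, -8, -3, -2, -2, 0, 1/18, 4/13, 8/13, 3, 4, 5, 5, 5.22, 7]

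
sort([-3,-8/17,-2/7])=[-3,-8/17,-2/7]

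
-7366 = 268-7634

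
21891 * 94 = 2057754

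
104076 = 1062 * 98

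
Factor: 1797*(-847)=-1*3^1*7^1*11^2*599^1=-1522059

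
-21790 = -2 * 10895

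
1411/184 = 7 + 123/184 ≈ 7.67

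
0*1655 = 0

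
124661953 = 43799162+80862791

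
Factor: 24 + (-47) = -1 * 23^1 = -23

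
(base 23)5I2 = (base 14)1189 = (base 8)5765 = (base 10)3061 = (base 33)2QP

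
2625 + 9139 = 11764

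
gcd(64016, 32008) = 32008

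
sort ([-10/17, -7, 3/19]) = [-7, -10/17, 3/19]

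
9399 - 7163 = 2236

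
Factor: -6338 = -1*2^1*3169^1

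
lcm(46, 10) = 230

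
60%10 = 0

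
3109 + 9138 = 12247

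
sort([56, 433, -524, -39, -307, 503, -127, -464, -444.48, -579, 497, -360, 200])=[-579, -524, -464, -444.48, -360, -307, -127, -39, 56, 200, 433, 497, 503]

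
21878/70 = 10939/35 ≈ 312.54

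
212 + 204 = 416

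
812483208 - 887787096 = -75303888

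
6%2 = 0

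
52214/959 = 54 + 428/959 ≈ 54.45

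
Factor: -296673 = -1 * 3^1 * 13^1 * 7607^1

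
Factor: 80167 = 80167^1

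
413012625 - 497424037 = -84411412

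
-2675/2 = -1337 - 1/2 = -1337.50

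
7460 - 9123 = -1663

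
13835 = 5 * 2767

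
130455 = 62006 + 68449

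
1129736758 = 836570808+293165950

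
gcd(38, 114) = 38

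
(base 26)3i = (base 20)4g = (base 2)1100000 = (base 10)96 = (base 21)4c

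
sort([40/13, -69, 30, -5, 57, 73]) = [-69, -5, 40/13, 30, 57, 73]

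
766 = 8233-7467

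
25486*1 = 25486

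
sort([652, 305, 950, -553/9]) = [-553/9, 305, 652, 950]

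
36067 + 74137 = 110204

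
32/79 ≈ 0.405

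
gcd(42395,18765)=695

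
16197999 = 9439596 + 6758403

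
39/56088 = 13/18696 ≈ 0.000695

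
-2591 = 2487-5078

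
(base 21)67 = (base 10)133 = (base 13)a3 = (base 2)10000101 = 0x85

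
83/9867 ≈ 0.00841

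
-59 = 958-1017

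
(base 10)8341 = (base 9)12387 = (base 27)bbp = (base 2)10000010010101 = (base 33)7lp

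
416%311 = 105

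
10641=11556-915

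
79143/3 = 26381 = 26381.00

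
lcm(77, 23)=1771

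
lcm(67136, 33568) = 67136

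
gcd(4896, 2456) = 8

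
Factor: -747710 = -1*2^1*5^1*74771^1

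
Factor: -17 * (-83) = 17^1 * 83^1 = 1411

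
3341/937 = 3 + 530/937 ≈ 3.57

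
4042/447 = 9 + 19/447 ≈ 9.04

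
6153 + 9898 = 16051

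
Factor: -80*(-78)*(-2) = -1*2^6*3^1*5^1*13^1 = -12480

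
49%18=13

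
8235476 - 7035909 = 1199567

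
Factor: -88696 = -1 * 2^3 * 11087^1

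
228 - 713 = -485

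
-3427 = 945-4372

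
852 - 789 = 63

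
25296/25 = 1011 + 21/25 = 1011.84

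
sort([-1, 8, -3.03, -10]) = [-10, -3.03, -1, 8]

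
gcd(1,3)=1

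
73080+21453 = 94533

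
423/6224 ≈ 0.0680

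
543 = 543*1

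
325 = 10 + 315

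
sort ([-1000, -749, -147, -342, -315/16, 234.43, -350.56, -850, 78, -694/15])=[-1000, -850, -749, -350.56, -342, -147, -694/15, -315/16, 78, 234.43]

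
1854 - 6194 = -4340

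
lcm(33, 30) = 330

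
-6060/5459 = -1 - 601/5459≈-1.11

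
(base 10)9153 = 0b10001111000001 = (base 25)eg3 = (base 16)23c1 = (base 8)21701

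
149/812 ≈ 0.183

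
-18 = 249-267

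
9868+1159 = 11027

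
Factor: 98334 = 2^1*3^4*607^1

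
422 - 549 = -127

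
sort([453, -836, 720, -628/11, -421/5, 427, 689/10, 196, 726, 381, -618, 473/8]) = [-836, -618, -421/5, -628/11, 473/8, 689/10, 196, 381, 427, 453, 720, 726]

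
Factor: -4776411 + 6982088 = 23^1 * 41^1 * 2339^1 = 2205677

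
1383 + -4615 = -3232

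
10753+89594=100347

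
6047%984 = 143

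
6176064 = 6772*912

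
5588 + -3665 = 1923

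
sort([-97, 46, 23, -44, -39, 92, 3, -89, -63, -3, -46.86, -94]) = [-97, -94, -89, -63, -46.86, -44, -39, -3, 3, 23, 46, 92]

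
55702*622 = 34646644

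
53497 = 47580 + 5917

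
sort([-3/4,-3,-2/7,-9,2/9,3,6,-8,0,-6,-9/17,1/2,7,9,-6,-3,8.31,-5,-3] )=[-9,-8,-6,-6,-5,-3,-3,-3,-3/4,-9/17,-2/7,0,2/9,1/2,3,6,7,8.31,9] 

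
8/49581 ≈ 0.000161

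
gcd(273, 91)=91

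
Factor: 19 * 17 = 17^1 * 19^1 = 323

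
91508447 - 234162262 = -142653815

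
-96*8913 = -855648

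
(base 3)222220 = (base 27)qo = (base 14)39c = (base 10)726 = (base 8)1326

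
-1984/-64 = 31 = 31.00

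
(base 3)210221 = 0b1001010000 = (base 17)20e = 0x250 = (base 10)592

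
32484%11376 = 9732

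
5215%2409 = 397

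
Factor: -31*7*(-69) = 3^1*7^1*23^1*31^1 = 14973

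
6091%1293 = 919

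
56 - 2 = 54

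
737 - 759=-22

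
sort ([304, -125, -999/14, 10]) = [-125, -999/14, 10, 304]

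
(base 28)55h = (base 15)131c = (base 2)111111101101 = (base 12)2439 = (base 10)4077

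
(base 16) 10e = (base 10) 270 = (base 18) f0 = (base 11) 226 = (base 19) e4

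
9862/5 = 1972 + 2/5 = 1972.40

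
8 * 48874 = 390992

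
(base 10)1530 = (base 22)33c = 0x5fa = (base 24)2fi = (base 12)a76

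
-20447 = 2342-22789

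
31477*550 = 17312350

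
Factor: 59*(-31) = -1*31^1*59^1 = -1829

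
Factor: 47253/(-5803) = -1*3^1*7^(-1)*19^1 = -57/7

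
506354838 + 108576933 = 614931771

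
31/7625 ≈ 0.00407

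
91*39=3549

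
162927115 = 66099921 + 96827194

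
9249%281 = 257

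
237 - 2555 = -2318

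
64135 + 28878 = 93013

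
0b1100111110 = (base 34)oe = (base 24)1ae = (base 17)2ee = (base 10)830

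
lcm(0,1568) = 0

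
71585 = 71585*1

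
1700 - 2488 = -788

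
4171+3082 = 7253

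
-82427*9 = -741843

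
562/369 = 1+193/369 ≈ 1.52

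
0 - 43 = -43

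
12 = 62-50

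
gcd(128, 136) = 8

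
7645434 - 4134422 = 3511012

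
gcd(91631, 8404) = 1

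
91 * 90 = 8190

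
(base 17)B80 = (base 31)3DT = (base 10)3315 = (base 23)663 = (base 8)6363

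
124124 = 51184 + 72940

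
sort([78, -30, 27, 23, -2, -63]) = [-63, -30, -2, 23, 27, 78]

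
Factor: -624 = -1 * 2^4 * 3^1 * 13^1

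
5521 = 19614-14093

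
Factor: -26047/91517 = -1 * 7^1 * 23^ (-2) * 61^2 * 173^ (-1)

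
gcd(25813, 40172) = 83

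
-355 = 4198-4553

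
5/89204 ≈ 0.0000561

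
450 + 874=1324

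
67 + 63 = 130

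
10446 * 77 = 804342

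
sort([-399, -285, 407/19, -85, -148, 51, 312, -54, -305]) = [-399, -305, -285, -148, -85, -54, 407/19, 51, 312]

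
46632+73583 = 120215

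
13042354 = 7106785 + 5935569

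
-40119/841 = -47-592/841 ≈ -47.70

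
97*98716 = 9575452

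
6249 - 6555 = -306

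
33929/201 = 168 + 161/201 ≈ 168.80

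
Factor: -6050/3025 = -1 * 2^1 = -2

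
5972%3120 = 2852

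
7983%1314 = 99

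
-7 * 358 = -2506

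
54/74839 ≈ 0.000722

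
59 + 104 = 163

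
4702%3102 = 1600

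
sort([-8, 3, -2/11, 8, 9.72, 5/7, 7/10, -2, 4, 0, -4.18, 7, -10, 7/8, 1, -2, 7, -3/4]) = [-10, -8, -4.18, -2, -2, -3/4, -2/11, 0, 7/10, 5/7, 7/8, 1, 3, 4, 7, 7, 8, 9.72]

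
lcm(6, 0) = 0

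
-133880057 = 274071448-407951505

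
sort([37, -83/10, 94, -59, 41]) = [-59, -83/10, 37, 41, 94]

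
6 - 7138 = -7132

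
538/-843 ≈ -0.638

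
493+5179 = 5672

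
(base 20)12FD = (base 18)1A25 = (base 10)9113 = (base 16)2399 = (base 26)DCD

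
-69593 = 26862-96455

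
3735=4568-833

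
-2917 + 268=-2649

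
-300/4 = -75 = -75.00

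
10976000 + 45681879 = 56657879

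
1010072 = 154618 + 855454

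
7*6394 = 44758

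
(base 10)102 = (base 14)74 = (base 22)4e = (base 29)3f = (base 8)146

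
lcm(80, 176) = 880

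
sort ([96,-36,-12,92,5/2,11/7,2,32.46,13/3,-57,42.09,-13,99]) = [-57,-36,-13,-12,11/7,2,5/2,13/3,32.46,42.09,92,96,99]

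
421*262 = 110302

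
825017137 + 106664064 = 931681201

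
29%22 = 7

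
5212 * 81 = 422172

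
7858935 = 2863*2745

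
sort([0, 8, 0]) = [0, 0, 8]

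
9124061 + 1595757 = 10719818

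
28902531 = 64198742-35296211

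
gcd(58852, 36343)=1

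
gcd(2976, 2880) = 96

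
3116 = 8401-5285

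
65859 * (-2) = -131718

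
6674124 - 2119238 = 4554886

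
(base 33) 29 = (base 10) 75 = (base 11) 69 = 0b1001011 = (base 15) 50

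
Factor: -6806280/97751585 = -1 * 2^3 * 3^1 * 13^1 * 41^(-1) * 61^(-1) * 4363^1 * 7817^(-1) = -1361256/19550317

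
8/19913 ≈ 0.000402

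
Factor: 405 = 3^4 * 5^1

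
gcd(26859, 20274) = 3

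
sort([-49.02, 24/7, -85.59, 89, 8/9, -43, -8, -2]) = [-85.59, -49.02, -43, -8, -2, 8/9, 24/7, 89]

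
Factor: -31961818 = -1*2^1*7^2*326141^1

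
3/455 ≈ 0.00659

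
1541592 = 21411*72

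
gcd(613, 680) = 1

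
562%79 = 9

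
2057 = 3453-1396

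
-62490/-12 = 10415/2 = 5207.50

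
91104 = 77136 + 13968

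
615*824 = 506760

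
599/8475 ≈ 0.0707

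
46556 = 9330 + 37226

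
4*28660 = 114640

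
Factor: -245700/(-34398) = 2^1*5^2*7^(-1) = 50/7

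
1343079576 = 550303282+792776294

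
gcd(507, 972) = 3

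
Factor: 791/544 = 2^(-5) * 7^1 * 17^(-1) * 113^1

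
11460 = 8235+3225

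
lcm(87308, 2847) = 261924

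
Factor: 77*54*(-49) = -1*2^1*3^3*7^3*11^1 = -203742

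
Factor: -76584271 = -1 * 677^1 * 113123^1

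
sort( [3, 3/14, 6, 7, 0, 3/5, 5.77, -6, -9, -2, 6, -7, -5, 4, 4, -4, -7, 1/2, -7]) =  [-9, -7, -7, -7, -6, -5, -4, -2, 0, 3/14, 1/2, 3/5, 3, 4, 4, 5.77, 6, 6, 7]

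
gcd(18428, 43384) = 68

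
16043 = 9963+6080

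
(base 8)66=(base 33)1l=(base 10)54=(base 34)1k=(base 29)1p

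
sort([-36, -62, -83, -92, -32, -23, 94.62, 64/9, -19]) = [-92, -83, -62, -36, -32, -23, -19, 64/9, 94.62]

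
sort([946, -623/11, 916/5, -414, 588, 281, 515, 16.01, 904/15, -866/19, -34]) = [-414, -623/11, -866/19, -34, 16.01, 904/15, 916/5, 281, 515, 588, 946]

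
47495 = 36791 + 10704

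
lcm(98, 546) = 3822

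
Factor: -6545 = -1*5^1*7^1*11^1*17^1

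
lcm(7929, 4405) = 39645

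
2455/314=7 + 257/314 ≈ 7.82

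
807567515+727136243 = 1534703758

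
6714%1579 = 398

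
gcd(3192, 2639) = 7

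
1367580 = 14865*92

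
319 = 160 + 159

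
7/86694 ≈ 0.0000807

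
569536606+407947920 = 977484526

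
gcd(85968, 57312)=28656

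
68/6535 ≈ 0.0104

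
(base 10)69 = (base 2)1000101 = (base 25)2j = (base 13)54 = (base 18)3f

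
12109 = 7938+4171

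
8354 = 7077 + 1277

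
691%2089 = 691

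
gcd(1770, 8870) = 10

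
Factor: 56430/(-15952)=-1 * 2^(-3) * 3^3 * 5^1 * 11^1 * 19^1 * 997^(-1)=-28215/7976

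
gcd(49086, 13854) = 6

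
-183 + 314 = 131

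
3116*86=267976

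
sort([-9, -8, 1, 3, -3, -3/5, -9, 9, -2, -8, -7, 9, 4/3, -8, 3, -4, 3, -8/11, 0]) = [-9, -9, -8, -8, -8, -7, -4, -3, -2, -8/11, -3/5, 0, 1, 4/3, 3, 3, 3, 9, 9]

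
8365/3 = 2788 + 1/3 ≈ 2788.33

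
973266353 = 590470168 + 382796185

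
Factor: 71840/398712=2^2 * 3^(-1) * 5^1 * 37^(-1)=20/111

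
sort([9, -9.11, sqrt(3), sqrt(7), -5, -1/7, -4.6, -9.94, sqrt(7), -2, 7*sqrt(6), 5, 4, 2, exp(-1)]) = [-9.94, -9.11, -5, -4.6, -2, -1/7, exp(-1), sqrt(3), 2, sqrt(7), sqrt(7), 4, 5, 9, 7*sqrt(6)]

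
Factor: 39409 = 39409^1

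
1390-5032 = -3642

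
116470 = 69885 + 46585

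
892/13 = 68 + 8/13 ≈ 68.62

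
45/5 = 9 = 9.00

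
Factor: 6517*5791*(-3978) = -1*2^1*3^2*7^3*13^1*17^1*19^1*5791^1 = -150129509166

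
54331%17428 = 2047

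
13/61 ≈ 0.213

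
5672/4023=1 + 1649/4023 ≈ 1.41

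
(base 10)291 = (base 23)cf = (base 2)100100011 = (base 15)146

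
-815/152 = -5 - 55/152 ≈ -5.36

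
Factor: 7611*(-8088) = -1*2^3*3^2*43^1*59^1*337^1 = -61557768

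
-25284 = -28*903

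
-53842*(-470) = 25305740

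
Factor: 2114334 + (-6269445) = -1*3^3*23^1*6691^1 = -4155111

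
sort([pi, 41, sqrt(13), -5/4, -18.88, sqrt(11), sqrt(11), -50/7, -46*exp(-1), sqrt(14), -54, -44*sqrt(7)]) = [-44*sqrt(7), -54, -18.88, -46*exp(-1), -50/7, -5/4, pi, sqrt(11), sqrt(11), sqrt(13), sqrt(14), 41]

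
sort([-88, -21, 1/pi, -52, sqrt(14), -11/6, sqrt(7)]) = [-88, -52, -21, -11/6, 1/pi, sqrt(7), sqrt(14)]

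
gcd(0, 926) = 926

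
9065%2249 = 69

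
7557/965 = 7 + 802/965 ≈ 7.83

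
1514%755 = 4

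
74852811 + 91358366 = 166211177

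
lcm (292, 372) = 27156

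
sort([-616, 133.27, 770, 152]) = [-616, 133.27, 152, 770]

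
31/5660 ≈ 0.00548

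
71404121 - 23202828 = 48201293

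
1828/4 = 457 = 457.00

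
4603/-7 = -657 - 4/7 ≈ -657.57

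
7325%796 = 161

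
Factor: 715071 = 3^1*7^1*17^1*2003^1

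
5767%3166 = 2601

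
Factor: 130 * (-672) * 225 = -1 * 2^6 * 3^3 * 5^3 * 7^1 * 13^1 = -19656000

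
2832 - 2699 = 133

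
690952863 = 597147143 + 93805720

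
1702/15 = 113 + 7/15 ≈ 113.47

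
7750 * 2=15500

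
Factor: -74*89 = -1*2^1*37^1*89^1 = -6586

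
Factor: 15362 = 2^1*7681^1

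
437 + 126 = 563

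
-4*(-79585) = 318340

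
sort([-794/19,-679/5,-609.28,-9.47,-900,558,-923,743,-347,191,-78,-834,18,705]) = [-923,-900,-834,-609.28,-347,-679/5,-78,-794/19,-9.47,18,191,558,705,743]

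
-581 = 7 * (-83)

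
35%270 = 35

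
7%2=1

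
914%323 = 268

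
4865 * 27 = 131355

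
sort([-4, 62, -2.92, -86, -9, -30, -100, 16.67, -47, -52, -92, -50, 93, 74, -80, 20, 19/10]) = [-100, -92, -86, -80, -52, -50, -47, -30, -9, -4, -2.92, 19/10, 16.67, 20, 62, 74, 93]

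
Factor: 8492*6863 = 2^2*11^1*193^1*6863^1 = 58280596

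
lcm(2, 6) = 6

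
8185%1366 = 1355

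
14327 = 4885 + 9442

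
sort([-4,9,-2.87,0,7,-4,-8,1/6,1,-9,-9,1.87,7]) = [-9,-9,-8,-4,-4,-2.87,0,1/6,1,1.87,7,7,9]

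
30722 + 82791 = 113513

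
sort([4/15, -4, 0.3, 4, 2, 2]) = [-4, 4/15, 0.3, 2, 2, 4]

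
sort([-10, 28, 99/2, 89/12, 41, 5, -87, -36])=[-87, -36, -10, 5, 89/12, 28, 41, 99/2]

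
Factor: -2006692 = -1*2^2*31^1*16183^1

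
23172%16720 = 6452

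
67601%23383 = 20835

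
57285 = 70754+-13469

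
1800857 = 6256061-4455204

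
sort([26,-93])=[-93,26]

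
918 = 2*459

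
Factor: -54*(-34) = 2^2*3^3*17^1 = 1836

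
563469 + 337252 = 900721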